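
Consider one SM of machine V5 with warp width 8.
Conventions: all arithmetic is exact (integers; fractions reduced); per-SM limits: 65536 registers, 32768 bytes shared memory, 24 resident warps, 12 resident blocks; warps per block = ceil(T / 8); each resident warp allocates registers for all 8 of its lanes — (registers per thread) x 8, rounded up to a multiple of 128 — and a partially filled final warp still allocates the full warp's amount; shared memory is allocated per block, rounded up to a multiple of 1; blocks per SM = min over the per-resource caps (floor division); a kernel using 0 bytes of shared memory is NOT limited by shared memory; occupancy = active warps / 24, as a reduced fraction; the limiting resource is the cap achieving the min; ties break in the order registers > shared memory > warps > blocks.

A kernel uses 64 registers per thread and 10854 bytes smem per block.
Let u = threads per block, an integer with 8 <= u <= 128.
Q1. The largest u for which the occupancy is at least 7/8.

Answer: u = 96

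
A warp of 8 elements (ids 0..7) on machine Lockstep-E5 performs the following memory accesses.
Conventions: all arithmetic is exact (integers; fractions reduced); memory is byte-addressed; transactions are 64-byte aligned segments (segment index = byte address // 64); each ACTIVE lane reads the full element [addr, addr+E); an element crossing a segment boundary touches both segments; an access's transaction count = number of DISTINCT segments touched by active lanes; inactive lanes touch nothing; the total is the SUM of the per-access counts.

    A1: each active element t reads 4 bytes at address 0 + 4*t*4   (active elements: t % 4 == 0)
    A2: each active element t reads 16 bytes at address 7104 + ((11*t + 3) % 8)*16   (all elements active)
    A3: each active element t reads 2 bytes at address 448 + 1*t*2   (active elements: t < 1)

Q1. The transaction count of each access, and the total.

A1: 2 transactions
A2: 2 transactions
A3: 1 transaction

Answer: 2,2,1; total 5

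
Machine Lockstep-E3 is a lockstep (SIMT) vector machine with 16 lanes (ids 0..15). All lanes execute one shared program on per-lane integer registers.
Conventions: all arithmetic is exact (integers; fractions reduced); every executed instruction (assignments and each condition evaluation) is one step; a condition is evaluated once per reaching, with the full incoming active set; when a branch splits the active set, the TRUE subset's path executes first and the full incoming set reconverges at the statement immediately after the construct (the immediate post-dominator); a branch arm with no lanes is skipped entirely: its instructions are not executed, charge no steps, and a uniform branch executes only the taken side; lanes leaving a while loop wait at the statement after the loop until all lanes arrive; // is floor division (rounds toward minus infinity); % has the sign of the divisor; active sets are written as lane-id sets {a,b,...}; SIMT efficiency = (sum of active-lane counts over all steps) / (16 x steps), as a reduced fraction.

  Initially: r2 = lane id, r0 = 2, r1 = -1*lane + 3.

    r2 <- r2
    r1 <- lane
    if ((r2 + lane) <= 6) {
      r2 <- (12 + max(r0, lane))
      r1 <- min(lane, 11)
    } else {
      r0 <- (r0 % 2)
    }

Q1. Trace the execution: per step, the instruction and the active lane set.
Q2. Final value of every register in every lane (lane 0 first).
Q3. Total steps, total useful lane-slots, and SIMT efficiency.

step 0: r2 <- r2                     {0,1,2,3,4,5,6,7,8,9,10,11,12,13,14,15}
step 1: r1 <- lane                   {0,1,2,3,4,5,6,7,8,9,10,11,12,13,14,15}
step 2: eval ((r2 + lane) <= 6)      {0,1,2,3,4,5,6,7,8,9,10,11,12,13,14,15}
step 3: r2 <- (12 + max(r0, lane))   {0,1,2,3}
step 4: r1 <- min(lane, 11)          {0,1,2,3}
step 5: r0 <- (r0 % 2)               {4,5,6,7,8,9,10,11,12,13,14,15}

Answer: 6 steps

r2: 14,14,14,15,4,5,6,7,8,9,10,11,12,13,14,15
r0: 2,2,2,2,0,0,0,0,0,0,0,0,0,0,0,0
r1: 0,1,2,3,4,5,6,7,8,9,10,11,12,13,14,15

steps = 6; useful = 68; efficiency = 68/96 = 17/24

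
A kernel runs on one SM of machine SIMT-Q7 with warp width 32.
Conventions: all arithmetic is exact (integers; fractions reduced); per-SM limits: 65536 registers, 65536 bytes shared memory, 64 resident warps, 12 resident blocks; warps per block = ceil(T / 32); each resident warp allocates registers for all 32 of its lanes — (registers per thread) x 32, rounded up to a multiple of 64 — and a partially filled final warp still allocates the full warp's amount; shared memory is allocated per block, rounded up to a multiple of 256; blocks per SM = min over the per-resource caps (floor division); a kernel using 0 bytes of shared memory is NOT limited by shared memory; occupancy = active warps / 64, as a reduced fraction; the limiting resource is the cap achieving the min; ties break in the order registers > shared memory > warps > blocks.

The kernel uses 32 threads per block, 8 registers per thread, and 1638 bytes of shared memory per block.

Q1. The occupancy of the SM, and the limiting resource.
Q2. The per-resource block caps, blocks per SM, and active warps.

Answer: occupancy 3/16, limited by blocks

registers: 256 blocks
shared memory: 36 blocks
warps: 64 blocks
blocks: 12 blocks

Answer: 12 blocks, 12 active warps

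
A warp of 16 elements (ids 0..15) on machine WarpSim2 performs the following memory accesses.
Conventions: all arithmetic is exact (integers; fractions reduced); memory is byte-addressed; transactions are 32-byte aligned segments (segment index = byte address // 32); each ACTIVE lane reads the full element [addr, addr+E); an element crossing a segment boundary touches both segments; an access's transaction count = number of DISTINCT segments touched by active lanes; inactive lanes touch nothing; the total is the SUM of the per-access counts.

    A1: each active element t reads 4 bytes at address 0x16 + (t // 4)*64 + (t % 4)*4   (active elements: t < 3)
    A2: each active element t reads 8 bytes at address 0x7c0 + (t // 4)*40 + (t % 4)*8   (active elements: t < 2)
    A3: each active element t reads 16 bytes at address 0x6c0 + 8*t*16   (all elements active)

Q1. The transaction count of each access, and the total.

A1: 2 transactions
A2: 1 transaction
A3: 16 transactions

Answer: 2,1,16; total 19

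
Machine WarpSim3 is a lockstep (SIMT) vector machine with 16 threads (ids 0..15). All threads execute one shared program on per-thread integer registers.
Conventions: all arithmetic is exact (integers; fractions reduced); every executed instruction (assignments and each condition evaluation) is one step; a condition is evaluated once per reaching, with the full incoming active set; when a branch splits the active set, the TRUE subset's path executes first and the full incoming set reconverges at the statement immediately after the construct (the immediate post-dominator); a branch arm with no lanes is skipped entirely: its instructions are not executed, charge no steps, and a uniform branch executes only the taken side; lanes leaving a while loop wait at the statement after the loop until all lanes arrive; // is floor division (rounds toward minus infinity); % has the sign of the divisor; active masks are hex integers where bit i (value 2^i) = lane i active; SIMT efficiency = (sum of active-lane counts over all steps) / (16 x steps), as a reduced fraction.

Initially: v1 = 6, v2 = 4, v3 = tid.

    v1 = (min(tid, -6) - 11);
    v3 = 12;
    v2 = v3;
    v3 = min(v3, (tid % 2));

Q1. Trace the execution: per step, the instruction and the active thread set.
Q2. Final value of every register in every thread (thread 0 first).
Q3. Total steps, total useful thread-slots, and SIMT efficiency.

step 0: v1 <- (min(tid, -6) - 11)    0xffff
step 1: v3 <- 12                     0xffff
step 2: v2 <- v3                     0xffff
step 3: v3 <- min(v3, (tid % 2))     0xffff

Answer: 4 steps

v1: -17,-17,-17,-17,-17,-17,-17,-17,-17,-17,-17,-17,-17,-17,-17,-17
v2: 12,12,12,12,12,12,12,12,12,12,12,12,12,12,12,12
v3: 0,1,0,1,0,1,0,1,0,1,0,1,0,1,0,1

steps = 4; useful = 64; efficiency = 64/64 = 1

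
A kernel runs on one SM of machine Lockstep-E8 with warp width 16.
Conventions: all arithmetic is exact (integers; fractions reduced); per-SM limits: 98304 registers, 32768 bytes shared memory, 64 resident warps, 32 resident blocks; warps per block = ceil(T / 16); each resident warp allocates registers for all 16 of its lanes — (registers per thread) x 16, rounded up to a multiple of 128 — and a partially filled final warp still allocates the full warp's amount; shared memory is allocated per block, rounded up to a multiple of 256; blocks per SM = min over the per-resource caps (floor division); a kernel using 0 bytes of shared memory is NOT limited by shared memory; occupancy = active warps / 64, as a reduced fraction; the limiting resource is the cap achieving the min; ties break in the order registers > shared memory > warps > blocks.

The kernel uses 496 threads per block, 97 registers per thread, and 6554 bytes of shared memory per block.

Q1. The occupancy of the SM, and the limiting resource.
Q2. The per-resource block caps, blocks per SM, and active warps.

Answer: occupancy 31/64, limited by registers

registers: 1 block
shared memory: 4 blocks
warps: 2 blocks
blocks: 32 blocks

Answer: 1 block, 31 active warps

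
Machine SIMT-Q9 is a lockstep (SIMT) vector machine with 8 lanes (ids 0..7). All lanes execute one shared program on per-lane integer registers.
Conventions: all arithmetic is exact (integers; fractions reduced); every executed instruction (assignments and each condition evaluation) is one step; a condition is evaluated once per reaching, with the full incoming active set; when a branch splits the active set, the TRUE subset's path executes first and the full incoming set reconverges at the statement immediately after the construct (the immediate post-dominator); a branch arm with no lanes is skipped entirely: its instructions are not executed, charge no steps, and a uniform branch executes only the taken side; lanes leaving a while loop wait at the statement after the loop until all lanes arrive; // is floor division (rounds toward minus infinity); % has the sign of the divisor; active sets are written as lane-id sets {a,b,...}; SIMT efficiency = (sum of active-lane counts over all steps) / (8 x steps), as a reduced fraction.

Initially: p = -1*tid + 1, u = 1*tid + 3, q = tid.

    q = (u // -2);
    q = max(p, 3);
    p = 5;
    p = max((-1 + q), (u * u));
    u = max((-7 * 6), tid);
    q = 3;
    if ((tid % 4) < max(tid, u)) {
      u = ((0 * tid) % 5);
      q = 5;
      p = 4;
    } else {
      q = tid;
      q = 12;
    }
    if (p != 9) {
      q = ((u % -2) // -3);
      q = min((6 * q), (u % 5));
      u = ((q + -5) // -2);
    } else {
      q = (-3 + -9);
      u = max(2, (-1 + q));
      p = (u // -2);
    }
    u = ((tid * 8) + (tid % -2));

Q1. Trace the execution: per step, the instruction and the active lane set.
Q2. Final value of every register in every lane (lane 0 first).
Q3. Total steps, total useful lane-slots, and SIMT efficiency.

step 0: q <- (u // -2)               {0,1,2,3,4,5,6,7}
step 1: q <- max(p, 3)               {0,1,2,3,4,5,6,7}
step 2: p <- 5                       {0,1,2,3,4,5,6,7}
step 3: p <- max((-1 + q), (u * u))  {0,1,2,3,4,5,6,7}
step 4: u <- max((-7 * 6), tid)      {0,1,2,3,4,5,6,7}
step 5: q <- 3                       {0,1,2,3,4,5,6,7}
step 6: eval ((tid % 4) < max(tid, u)) {0,1,2,3,4,5,6,7}
step 7: u <- ((0 * tid) % 5)         {4,5,6,7}
step 8: q <- 5                       {4,5,6,7}
step 9: p <- 4                       {4,5,6,7}
step 10: q <- tid                     {0,1,2,3}
step 11: q <- 12                      {0,1,2,3}
step 12: eval (p != 9)                {0,1,2,3,4,5,6,7}
step 13: q <- ((u % -2) // -3)        {1,2,3,4,5,6,7}
step 14: q <- min((6 * q), (u % 5))   {1,2,3,4,5,6,7}
step 15: u <- ((q + -5) // -2)        {1,2,3,4,5,6,7}
step 16: q <- (-3 + -9)               {0}
step 17: u <- max(2, (-1 + q))        {0}
step 18: p <- (u // -2)               {0}
step 19: u <- ((tid * 8) + (tid % -2)) {0,1,2,3,4,5,6,7}

Answer: 20 steps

p: -1,16,25,36,4,4,4,4
u: 0,7,16,23,32,39,48,55
q: -12,0,0,0,0,0,0,0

steps = 20; useful = 116; efficiency = 116/160 = 29/40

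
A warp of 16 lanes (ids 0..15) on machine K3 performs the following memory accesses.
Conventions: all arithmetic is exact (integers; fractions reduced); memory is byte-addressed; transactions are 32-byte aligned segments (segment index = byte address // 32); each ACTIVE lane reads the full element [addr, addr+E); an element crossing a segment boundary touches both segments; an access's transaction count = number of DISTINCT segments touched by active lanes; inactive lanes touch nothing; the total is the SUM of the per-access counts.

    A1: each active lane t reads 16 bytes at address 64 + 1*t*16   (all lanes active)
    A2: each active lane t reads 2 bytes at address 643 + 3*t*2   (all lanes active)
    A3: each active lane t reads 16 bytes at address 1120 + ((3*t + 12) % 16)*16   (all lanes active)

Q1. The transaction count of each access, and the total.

A1: 8 transactions
A2: 3 transactions
A3: 8 transactions

Answer: 8,3,8; total 19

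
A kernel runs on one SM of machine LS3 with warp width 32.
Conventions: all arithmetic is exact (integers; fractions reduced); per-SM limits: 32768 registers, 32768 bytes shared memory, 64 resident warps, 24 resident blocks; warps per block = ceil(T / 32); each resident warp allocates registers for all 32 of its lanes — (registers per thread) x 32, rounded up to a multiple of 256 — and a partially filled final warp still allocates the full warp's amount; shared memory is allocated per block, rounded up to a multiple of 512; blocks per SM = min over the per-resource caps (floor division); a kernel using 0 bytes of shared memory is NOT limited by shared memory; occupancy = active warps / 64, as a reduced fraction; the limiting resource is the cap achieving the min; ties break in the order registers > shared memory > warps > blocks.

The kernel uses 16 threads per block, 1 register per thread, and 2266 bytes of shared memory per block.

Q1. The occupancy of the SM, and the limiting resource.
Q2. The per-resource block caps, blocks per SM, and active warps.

Answer: occupancy 3/16, limited by shared memory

registers: 128 blocks
shared memory: 12 blocks
warps: 64 blocks
blocks: 24 blocks

Answer: 12 blocks, 12 active warps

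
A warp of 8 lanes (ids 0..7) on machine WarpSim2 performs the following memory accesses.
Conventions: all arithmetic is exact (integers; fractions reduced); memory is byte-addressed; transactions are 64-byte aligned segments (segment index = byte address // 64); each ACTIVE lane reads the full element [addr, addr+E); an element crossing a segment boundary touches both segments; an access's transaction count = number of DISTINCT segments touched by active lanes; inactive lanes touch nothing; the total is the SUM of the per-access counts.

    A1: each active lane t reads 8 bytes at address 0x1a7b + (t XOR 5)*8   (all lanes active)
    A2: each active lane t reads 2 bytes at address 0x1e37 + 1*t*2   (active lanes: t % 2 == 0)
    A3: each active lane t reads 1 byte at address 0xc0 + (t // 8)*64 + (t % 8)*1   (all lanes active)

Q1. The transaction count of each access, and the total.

A1: 2 transactions
A2: 2 transactions
A3: 1 transaction

Answer: 2,2,1; total 5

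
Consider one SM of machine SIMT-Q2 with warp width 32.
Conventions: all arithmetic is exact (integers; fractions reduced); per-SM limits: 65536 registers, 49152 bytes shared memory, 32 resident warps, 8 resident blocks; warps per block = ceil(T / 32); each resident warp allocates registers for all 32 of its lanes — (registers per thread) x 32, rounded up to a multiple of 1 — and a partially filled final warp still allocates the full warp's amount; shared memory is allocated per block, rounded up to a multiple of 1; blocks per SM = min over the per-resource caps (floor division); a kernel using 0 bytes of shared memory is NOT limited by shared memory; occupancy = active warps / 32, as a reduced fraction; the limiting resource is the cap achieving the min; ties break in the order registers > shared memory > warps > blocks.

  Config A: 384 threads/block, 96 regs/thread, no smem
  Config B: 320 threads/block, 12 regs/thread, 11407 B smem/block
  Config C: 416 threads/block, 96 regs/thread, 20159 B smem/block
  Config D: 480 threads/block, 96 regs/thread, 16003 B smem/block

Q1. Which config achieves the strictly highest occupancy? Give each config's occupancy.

occupancies: A 3/8, B 15/16, C 13/32, D 15/32

Answer: B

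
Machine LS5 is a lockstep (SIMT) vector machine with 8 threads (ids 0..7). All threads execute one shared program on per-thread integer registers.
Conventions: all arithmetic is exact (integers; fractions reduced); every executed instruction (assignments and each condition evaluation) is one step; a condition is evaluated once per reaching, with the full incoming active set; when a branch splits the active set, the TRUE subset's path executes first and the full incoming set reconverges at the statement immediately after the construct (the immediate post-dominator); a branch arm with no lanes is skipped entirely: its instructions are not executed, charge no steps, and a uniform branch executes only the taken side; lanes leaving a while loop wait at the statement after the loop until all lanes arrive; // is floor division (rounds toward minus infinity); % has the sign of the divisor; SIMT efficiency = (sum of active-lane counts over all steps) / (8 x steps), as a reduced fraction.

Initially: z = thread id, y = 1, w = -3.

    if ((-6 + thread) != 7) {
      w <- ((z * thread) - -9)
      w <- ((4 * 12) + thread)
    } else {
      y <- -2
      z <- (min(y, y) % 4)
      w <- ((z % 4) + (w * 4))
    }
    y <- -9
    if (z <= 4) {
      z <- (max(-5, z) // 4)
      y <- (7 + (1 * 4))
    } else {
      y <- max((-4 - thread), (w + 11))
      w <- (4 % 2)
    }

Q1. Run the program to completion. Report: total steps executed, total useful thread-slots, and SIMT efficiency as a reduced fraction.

Answer: 9 steps, 56 useful, 7/9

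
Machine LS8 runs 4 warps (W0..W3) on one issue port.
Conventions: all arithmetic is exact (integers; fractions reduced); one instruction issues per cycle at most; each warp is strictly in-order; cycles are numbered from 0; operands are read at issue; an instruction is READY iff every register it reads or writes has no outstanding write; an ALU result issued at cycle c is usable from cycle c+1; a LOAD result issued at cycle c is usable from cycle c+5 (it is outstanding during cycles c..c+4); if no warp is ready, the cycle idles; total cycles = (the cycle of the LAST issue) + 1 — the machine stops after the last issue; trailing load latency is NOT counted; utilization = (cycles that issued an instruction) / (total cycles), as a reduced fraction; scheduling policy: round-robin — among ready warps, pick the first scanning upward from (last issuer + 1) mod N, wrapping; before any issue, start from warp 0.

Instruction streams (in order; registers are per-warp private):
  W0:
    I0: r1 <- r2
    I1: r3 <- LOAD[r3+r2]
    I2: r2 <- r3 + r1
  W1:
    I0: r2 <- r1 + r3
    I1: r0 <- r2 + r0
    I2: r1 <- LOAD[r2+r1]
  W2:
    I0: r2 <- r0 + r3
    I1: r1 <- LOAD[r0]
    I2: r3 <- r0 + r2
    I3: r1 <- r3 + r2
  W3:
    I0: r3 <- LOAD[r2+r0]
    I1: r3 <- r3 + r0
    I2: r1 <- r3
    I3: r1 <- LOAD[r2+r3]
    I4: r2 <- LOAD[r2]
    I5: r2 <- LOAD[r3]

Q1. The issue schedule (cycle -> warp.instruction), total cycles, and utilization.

cycle 0: W0.I0
cycle 1: W1.I0
cycle 2: W2.I0
cycle 3: W3.I0
cycle 4: W0.I1
cycle 5: W1.I1
cycle 6: W2.I1
cycle 7: W1.I2
cycle 8: W2.I2
cycle 9: W3.I1
cycle 10: W0.I2
cycle 11: W2.I3
cycle 12: W3.I2
cycle 13: W3.I3
cycle 14: W3.I4
cycle 15: idle
cycle 16: idle
cycle 17: idle
cycle 18: idle
cycle 19: W3.I5

Answer: 20 cycles, utilization 4/5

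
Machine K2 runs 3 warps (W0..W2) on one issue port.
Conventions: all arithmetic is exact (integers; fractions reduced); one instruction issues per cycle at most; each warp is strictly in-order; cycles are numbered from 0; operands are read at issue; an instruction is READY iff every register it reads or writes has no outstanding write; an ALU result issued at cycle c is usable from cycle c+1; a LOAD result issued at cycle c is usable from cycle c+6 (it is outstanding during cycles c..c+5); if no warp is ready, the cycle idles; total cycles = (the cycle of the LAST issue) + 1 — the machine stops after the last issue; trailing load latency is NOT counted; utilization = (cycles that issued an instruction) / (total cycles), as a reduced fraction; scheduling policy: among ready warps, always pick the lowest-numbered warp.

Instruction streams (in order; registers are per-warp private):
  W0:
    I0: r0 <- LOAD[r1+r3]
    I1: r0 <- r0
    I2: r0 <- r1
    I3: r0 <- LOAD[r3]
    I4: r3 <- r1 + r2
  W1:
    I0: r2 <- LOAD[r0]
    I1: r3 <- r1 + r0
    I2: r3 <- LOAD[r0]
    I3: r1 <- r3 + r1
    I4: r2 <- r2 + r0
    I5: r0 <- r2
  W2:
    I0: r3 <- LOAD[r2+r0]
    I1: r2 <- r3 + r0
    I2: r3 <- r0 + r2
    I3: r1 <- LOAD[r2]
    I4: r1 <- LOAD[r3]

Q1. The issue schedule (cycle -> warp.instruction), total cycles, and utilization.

cycle 0: W0.I0
cycle 1: W1.I0
cycle 2: W1.I1
cycle 3: W1.I2
cycle 4: W2.I0
cycle 5: idle
cycle 6: W0.I1
cycle 7: W0.I2
cycle 8: W0.I3
cycle 9: W0.I4
cycle 10: W1.I3
cycle 11: W1.I4
cycle 12: W1.I5
cycle 13: W2.I1
cycle 14: W2.I2
cycle 15: W2.I3
cycle 16: idle
cycle 17: idle
cycle 18: idle
cycle 19: idle
cycle 20: idle
cycle 21: W2.I4

Answer: 22 cycles, utilization 8/11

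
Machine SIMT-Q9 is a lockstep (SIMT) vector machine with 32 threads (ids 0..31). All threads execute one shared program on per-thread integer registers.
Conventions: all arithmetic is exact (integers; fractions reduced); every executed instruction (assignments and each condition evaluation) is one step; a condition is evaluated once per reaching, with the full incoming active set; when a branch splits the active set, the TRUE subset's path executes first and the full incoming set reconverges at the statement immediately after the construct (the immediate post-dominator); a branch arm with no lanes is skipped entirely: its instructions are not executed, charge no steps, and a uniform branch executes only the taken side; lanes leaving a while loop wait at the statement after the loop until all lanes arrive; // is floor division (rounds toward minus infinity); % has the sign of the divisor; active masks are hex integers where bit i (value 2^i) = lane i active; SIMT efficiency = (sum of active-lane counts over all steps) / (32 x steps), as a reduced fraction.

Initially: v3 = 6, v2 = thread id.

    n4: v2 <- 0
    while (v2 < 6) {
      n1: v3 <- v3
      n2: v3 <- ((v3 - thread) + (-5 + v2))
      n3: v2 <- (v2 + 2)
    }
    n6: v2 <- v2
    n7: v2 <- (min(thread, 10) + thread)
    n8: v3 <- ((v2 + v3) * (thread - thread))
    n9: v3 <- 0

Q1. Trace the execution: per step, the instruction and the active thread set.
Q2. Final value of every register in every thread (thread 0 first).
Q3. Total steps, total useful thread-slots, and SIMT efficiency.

step 0: v2 <- 0                      0xffffffff
step 1: eval (v2 < 6)                0xffffffff
step 2: v3 <- v3                     0xffffffff
step 3: v3 <- ((v3 - thread) + (-5 + v2)) 0xffffffff
step 4: v2 <- (v2 + 2)               0xffffffff
step 5: eval (v2 < 6)                0xffffffff
step 6: v3 <- v3                     0xffffffff
step 7: v3 <- ((v3 - thread) + (-5 + v2)) 0xffffffff
step 8: v2 <- (v2 + 2)               0xffffffff
step 9: eval (v2 < 6)                0xffffffff
step 10: v3 <- v3                     0xffffffff
step 11: v3 <- ((v3 - thread) + (-5 + v2)) 0xffffffff
step 12: v2 <- (v2 + 2)               0xffffffff
step 13: eval (v2 < 6)                0xffffffff
step 14: v2 <- v2                     0xffffffff
step 15: v2 <- (min(thread, 10) + thread) 0xffffffff
step 16: v3 <- ((v2 + v3) * (thread - thread)) 0xffffffff
step 17: v3 <- 0                      0xffffffff

Answer: 18 steps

v3: 0,0,0,0,0,0,0,0,0,0,0,0,0,0,0,0,0,0,0,0,0,0,0,0,0,0,0,0,0,0,0,0
v2: 0,2,4,6,8,10,12,14,16,18,20,21,22,23,24,25,26,27,28,29,30,31,32,33,34,35,36,37,38,39,40,41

steps = 18; useful = 576; efficiency = 576/576 = 1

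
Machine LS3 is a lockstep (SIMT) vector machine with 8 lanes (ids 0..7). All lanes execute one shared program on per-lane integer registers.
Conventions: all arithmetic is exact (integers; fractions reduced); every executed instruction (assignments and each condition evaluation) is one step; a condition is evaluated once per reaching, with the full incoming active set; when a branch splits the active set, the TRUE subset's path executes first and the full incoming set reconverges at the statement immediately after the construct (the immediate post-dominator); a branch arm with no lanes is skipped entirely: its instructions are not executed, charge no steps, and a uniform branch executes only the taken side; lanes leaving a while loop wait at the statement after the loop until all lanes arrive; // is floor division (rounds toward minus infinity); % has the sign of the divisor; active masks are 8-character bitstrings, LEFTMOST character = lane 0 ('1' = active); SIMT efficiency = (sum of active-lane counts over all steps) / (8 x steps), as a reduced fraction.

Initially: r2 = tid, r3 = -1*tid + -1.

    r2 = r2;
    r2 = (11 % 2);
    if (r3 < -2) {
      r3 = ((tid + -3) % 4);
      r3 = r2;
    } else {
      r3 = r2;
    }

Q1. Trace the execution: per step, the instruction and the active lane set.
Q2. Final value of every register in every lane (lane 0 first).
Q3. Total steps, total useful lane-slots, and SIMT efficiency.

step 0: r2 <- r2                     11111111
step 1: r2 <- (11 % 2)               11111111
step 2: eval (r3 < -2)               11111111
step 3: r3 <- ((tid + -3) % 4)       00111111
step 4: r3 <- r2                     00111111
step 5: r3 <- r2                     11000000

Answer: 6 steps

r2: 1,1,1,1,1,1,1,1
r3: 1,1,1,1,1,1,1,1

steps = 6; useful = 38; efficiency = 38/48 = 19/24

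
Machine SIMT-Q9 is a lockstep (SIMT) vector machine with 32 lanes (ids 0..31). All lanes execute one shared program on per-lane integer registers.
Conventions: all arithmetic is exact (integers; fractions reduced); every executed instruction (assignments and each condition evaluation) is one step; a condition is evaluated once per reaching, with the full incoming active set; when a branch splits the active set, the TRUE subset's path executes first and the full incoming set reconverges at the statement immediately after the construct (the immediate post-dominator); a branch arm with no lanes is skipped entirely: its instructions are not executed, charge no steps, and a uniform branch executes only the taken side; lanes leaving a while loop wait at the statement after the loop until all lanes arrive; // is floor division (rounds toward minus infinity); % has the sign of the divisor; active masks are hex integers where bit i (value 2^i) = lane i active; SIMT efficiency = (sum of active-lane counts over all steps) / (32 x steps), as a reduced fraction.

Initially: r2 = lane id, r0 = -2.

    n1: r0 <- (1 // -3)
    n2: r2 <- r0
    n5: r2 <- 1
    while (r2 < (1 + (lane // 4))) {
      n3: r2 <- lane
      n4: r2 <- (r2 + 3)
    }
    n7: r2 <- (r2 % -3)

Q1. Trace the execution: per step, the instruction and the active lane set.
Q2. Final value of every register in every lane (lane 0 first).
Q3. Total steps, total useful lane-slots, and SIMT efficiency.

step 0: r0 <- (1 // -3)              0xffffffff
step 1: r2 <- r0                     0xffffffff
step 2: r2 <- 1                      0xffffffff
step 3: eval (r2 < (1 + (lane // 4))) 0xffffffff
step 4: r2 <- lane                   0xfffffff0
step 5: r2 <- (r2 + 3)               0xfffffff0
step 6: eval (r2 < (1 + (lane // 4))) 0xfffffff0
step 7: r2 <- (r2 % -3)              0xffffffff

Answer: 8 steps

r2: -2,-2,-2,-2,-2,-1,0,-2,-1,0,-2,-1,0,-2,-1,0,-2,-1,0,-2,-1,0,-2,-1,0,-2,-1,0,-2,-1,0,-2
r0: -1,-1,-1,-1,-1,-1,-1,-1,-1,-1,-1,-1,-1,-1,-1,-1,-1,-1,-1,-1,-1,-1,-1,-1,-1,-1,-1,-1,-1,-1,-1,-1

steps = 8; useful = 244; efficiency = 244/256 = 61/64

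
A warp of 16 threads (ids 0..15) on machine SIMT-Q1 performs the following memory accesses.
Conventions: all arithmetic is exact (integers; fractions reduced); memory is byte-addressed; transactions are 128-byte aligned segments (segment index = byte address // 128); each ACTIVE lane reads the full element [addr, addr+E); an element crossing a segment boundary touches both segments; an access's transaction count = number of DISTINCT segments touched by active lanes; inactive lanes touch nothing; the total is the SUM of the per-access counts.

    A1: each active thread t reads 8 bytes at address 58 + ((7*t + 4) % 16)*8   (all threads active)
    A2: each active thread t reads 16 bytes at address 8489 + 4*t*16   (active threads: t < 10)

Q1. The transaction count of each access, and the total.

A1: 2 transactions
A2: 5 transactions

Answer: 2,5; total 7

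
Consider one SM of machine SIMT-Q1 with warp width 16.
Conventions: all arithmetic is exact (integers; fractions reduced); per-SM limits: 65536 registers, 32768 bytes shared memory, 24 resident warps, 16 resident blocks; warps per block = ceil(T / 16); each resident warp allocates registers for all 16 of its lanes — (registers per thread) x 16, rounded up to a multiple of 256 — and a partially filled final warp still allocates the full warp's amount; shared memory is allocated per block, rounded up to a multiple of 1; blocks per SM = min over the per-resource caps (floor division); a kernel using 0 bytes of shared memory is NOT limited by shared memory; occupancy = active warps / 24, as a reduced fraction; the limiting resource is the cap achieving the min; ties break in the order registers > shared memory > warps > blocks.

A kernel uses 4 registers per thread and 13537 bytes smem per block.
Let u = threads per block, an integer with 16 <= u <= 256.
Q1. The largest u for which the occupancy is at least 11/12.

Answer: u = 192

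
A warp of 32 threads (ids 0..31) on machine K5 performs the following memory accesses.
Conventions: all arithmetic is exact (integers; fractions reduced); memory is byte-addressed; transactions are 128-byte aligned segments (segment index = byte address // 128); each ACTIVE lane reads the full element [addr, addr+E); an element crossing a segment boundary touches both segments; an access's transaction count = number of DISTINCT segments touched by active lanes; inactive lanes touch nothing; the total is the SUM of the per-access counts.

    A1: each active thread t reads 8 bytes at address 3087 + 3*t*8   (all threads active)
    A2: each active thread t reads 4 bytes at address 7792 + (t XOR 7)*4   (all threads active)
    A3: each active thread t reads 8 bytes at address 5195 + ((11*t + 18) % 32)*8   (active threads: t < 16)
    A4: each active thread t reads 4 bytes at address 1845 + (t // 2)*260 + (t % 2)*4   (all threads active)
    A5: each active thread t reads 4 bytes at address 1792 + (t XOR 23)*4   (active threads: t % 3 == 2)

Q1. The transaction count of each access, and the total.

A1: 6 transactions
A2: 2 transactions
A3: 3 transactions
A4: 16 transactions
A5: 1 transaction

Answer: 6,2,3,16,1; total 28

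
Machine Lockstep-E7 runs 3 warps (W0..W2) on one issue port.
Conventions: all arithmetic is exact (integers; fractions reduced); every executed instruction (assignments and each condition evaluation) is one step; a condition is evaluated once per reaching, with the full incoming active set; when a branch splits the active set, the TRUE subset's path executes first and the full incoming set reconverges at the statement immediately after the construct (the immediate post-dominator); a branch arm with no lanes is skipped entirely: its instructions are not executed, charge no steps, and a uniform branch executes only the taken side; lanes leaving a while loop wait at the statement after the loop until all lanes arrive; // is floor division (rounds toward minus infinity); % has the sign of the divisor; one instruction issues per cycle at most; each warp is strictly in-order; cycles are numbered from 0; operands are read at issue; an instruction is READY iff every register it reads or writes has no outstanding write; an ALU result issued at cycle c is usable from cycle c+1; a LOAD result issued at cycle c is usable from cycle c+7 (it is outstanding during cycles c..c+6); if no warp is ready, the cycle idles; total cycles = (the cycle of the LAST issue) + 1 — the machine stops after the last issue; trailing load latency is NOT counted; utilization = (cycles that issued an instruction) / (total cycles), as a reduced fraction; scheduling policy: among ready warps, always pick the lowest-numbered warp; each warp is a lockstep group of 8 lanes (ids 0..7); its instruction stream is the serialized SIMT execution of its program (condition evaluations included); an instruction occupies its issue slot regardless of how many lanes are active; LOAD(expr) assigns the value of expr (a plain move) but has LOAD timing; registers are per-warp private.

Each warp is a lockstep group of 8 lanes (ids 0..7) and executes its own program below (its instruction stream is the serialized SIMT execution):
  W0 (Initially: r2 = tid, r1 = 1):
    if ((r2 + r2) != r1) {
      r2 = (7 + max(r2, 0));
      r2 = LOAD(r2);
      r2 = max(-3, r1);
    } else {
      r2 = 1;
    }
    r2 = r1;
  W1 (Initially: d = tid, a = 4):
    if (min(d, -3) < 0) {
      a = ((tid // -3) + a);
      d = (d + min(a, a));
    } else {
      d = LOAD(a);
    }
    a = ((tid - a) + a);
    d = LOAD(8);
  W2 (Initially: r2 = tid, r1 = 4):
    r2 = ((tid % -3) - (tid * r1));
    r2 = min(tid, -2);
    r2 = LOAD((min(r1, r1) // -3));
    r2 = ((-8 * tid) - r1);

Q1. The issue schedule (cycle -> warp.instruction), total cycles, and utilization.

cycle 0: W0.I0
cycle 1: W0.I1
cycle 2: W0.I2
cycle 3: W1.I0
cycle 4: W1.I1
cycle 5: W1.I2
cycle 6: W1.I3
cycle 7: W1.I4
cycle 8: W2.I0
cycle 9: W0.I3
cycle 10: W0.I4
cycle 11: W2.I1
cycle 12: W2.I2
cycle 13: idle
cycle 14: idle
cycle 15: idle
cycle 16: idle
cycle 17: idle
cycle 18: idle
cycle 19: W2.I3

Answer: 20 cycles, utilization 7/10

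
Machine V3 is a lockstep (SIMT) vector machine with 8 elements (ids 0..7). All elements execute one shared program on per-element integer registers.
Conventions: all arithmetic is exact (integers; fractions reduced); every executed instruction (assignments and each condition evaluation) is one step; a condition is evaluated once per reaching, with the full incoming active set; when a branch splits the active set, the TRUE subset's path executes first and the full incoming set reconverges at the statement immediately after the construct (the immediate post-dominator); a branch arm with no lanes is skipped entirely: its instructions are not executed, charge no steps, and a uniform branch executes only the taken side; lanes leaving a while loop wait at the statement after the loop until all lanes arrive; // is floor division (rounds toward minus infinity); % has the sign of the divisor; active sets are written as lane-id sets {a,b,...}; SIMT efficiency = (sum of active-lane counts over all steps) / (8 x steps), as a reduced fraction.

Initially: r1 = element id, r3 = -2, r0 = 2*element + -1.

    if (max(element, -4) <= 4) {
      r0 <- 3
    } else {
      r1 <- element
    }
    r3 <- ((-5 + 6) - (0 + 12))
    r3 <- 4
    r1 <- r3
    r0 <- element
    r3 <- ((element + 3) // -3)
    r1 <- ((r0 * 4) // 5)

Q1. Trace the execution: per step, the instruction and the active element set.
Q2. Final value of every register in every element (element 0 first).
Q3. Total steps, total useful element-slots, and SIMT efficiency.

step 0: eval (max(element, -4) <= 4) {0,1,2,3,4,5,6,7}
step 1: r0 <- 3                      {0,1,2,3,4}
step 2: r1 <- element                {5,6,7}
step 3: r3 <- ((-5 + 6) - (0 + 12))  {0,1,2,3,4,5,6,7}
step 4: r3 <- 4                      {0,1,2,3,4,5,6,7}
step 5: r1 <- r3                     {0,1,2,3,4,5,6,7}
step 6: r0 <- element                {0,1,2,3,4,5,6,7}
step 7: r3 <- ((element + 3) // -3)  {0,1,2,3,4,5,6,7}
step 8: r1 <- ((r0 * 4) // 5)        {0,1,2,3,4,5,6,7}

Answer: 9 steps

r1: 0,0,1,2,3,4,4,5
r3: -1,-2,-2,-2,-3,-3,-3,-4
r0: 0,1,2,3,4,5,6,7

steps = 9; useful = 64; efficiency = 64/72 = 8/9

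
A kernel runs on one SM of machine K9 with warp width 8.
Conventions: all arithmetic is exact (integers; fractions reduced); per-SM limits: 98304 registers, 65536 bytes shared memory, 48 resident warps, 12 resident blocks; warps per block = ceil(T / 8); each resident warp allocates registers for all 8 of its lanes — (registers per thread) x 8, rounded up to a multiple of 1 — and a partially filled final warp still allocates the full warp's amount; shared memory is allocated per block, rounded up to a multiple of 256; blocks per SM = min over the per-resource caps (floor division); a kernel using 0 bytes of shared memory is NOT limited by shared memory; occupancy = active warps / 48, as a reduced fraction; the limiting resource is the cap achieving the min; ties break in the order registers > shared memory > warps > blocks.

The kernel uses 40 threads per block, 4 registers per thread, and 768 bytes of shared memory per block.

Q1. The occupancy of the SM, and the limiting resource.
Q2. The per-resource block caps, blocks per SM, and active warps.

Answer: occupancy 15/16, limited by warps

registers: 614 blocks
shared memory: 85 blocks
warps: 9 blocks
blocks: 12 blocks

Answer: 9 blocks, 45 active warps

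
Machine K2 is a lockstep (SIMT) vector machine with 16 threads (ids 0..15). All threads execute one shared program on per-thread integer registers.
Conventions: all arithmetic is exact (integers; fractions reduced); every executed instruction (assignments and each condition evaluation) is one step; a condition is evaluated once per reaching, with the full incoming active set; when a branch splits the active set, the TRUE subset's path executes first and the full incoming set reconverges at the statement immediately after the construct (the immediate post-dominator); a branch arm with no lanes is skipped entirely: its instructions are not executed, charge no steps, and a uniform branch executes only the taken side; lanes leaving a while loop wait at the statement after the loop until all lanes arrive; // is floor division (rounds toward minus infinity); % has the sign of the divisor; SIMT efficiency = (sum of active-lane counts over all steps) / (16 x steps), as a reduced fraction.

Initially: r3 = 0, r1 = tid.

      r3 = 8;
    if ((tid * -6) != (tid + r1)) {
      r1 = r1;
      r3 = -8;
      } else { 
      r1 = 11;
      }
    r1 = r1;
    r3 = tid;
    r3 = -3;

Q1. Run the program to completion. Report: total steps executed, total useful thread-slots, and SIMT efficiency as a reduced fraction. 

Answer: 8 steps, 111 useful, 111/128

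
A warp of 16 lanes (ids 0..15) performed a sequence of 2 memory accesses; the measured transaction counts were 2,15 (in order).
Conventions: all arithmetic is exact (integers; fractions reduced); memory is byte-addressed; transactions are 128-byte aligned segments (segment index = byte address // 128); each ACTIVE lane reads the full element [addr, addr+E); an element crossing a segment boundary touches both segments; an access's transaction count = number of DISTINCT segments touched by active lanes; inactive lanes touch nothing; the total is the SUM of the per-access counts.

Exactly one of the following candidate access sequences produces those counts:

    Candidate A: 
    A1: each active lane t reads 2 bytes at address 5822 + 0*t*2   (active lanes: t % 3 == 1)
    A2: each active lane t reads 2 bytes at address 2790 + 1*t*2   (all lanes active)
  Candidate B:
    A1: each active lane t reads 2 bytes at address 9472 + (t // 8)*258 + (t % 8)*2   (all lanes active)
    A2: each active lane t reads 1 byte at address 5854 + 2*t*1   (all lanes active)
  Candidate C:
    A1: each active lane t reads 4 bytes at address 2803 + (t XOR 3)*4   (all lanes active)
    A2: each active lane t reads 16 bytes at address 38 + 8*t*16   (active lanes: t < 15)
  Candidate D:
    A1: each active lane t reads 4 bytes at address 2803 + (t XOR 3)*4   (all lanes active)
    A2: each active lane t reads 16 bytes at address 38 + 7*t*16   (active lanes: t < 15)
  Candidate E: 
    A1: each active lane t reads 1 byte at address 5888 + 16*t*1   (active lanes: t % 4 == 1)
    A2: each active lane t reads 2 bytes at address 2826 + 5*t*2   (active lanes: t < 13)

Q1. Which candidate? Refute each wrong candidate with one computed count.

A: A1 gives 1 transaction, not 2
B: A2 gives 1 transaction, not 15
D: A2 gives 13 transactions, not 15
E: A2 gives 2 transactions, not 15
C: all counts match (2,15)

Answer: C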